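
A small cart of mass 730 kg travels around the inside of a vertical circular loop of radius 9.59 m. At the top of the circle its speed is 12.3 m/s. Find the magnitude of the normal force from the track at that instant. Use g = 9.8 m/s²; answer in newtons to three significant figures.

4360 N

At the top, both N and the weight mg point inward (toward the centre), so N + mg = mv²/r.
N = m(v²/r − g) = 730 × ((12.3)²/9.59 − 9.8) = 730 × (15.78 − 9.8) = 730 × 5.976 = 4362 N.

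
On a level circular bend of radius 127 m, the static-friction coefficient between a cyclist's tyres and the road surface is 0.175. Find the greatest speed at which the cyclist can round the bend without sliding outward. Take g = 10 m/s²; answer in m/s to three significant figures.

14.9 m/s

The only inward force on a level bend is static friction, so at the limit f_s = μ_s N = μ_s m g = m v²/r.
Mass cancels: v_max = √(μ_s g r) = √(0.175 × 10.0 × 127) = √222.2 = 14.91 m/s.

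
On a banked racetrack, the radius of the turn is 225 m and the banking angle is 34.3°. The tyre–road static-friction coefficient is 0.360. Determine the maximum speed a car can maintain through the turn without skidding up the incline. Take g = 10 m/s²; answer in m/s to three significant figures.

55.8 m/s

At the maximum speed, friction acts down the slope at its limiting value f = μN. Radially (horizontal, toward centre): N sinθ + μN cosθ = mv²/r. Vertically: N cosθ − μN sinθ = mg.
Dividing: v² = r g (sinθ + μcosθ)/(cosθ − μsinθ).
sinθ + μcosθ = 0.5635 + 0.360×0.8261 = 0.8609; cosθ − μsinθ = 0.8261 − 0.360×0.5635 = 0.6232.
v² = 225 × 10.0 × 0.8609/0.6232 = 3108 m²/s², so v = 55.75 m/s.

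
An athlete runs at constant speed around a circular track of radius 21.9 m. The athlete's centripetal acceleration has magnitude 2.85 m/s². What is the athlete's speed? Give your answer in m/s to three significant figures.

7.90 m/s

a_c = v²/r ⇒ v = √(a_c · r) = √(2.85 × 21.9) = √62.42 = 7.900 m/s.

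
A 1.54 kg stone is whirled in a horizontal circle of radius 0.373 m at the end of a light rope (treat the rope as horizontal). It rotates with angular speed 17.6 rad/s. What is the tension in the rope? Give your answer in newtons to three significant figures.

v = ωr = 17.6 × 0.373 = 6.565 m/s.
The tension is the only horizontal force, so it supplies the full centripetal force: T = m v²/r = 1.54 × (6.565)²/0.373 = 1.54 × 43.10/0.373 = 177.9 N.

178 N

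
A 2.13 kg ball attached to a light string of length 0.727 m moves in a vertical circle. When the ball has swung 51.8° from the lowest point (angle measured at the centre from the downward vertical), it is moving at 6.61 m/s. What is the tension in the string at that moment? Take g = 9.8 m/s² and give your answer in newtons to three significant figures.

Take the radial direction toward the centre of the circle as positive. The component of the weight along the string toward the centre is −mg cos φ (φ measured from the bottom), so Newton's second law along the string gives T − mg cos φ = m v²/r.
cos 51.8° = 0.6184, so T = m(v²/r + g cos φ) = 2.13 × ((6.61)²/0.727 + 9.8 × 0.6184) = 2.13 × (60.10 + (6.060)) = 2.13 × 66.16 = 140.9 N.

141 N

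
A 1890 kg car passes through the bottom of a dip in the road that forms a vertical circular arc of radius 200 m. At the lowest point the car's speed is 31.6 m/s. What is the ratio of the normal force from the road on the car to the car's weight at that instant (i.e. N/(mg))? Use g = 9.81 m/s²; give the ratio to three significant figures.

1.51

At the bottom, N − mg = mv²/r, so N = m(v²/r + g) and N/(mg) = v²/(rg) + 1 = (31.6)²/(200 × 9.81) + 1 = 0.5090 + 1 = 1.509.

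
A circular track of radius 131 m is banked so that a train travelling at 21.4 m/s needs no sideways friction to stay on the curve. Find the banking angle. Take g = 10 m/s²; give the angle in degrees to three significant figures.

19.3°

With no friction, the horizontal component of the normal force provides the centripetal force: N sinθ = mv²/r, while N cosθ = mg vertically.
Dividing: tanθ = v²/(r g) = (21.4)²/(131 × 10.0) = 458.0/1310 = 0.3496.
θ = arctan(0.3496) = 19.27°.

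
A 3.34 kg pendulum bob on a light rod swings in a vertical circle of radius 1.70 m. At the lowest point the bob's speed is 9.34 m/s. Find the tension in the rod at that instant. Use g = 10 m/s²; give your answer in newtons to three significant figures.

205 N

At the lowest point, T points up (toward the centre) and the weight mg points down (away from the centre), so the net inward force is T − mg = mv²/r.
T = m(v²/r + g) = 3.34 × ((9.34)²/1.70 + 10.0) = 3.34 × (51.32 + 10.0) = 3.34 × 61.32 = 204.8 N.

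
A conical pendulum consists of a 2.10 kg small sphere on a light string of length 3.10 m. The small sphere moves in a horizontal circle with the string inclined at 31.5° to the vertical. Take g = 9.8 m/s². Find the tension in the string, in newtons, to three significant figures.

Vertically the bob has no acceleration, so T cosθ = mg.
T = mg/cosθ = 2.10 × 9.8 / cos 31.5° = 20.58/0.8526 = 24.14 N.

24.1 N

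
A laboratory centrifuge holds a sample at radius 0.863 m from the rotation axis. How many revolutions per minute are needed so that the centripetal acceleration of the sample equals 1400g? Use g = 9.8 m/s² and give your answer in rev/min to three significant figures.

Require ω²r = 1400g, so ω = √(1400 × 9.8/0.863) = 126.1 rad/s.
In rev/min: ω × 60/(2π) = 126.1 × 60/(2π) = 1204 rev/min.

1200 rev/min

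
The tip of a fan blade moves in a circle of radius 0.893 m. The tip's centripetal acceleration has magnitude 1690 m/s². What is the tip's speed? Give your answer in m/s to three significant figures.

a_c = v²/r ⇒ v = √(a_c · r) = √(1690 × 0.893) = √1509 = 38.85 m/s.

38.8 m/s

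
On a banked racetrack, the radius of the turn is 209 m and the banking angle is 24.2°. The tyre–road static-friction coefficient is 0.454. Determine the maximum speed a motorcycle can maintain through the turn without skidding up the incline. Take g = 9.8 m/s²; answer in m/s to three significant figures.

48.2 m/s

At the maximum speed, friction acts down the slope at its limiting value f = μN. Radially (horizontal, toward centre): N sinθ + μN cosθ = mv²/r. Vertically: N cosθ − μN sinθ = mg.
Dividing: v² = r g (sinθ + μcosθ)/(cosθ − μsinθ).
sinθ + μcosθ = 0.4099 + 0.454×0.9121 = 0.8240; cosθ − μsinθ = 0.9121 − 0.454×0.4099 = 0.7260.
v² = 209 × 9.8 × 0.8240/0.7260 = 2325 m²/s², so v = 48.22 m/s.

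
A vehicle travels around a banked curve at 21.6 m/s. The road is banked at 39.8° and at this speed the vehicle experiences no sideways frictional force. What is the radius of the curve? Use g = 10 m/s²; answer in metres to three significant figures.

Frictionless banking: tanθ = v²/(rg), so r = v²/(g tanθ).
r = (21.6)²/(10.0 × tan 39.8°) = 466.6/(10.0 × 0.8332) = 466.6/8.332 = 56.00 m.

56.0 m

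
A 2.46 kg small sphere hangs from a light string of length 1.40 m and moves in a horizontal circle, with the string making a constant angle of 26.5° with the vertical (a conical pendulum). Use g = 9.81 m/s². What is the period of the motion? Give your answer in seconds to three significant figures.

r = L sinθ = 0.6247 m. From T sinθ = mω²r and T cosθ = mg: tanθ = ω²r/g, so ω² = g tanθ / r = g/(L cosθ).
ω = √(g/(L cosθ)) = √(9.81/(1.40 × 0.8949)) = √7.830 = 2.798 rad/s.
Period = 2π/ω = 2.245 s.

2.25 s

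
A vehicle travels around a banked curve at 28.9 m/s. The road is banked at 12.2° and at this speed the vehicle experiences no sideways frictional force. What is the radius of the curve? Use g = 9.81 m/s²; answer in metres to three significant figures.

Frictionless banking: tanθ = v²/(rg), so r = v²/(g tanθ).
r = (28.9)²/(9.81 × tan 12.2°) = 835.2/(9.81 × 0.2162) = 835.2/2.121 = 393.8 m.

394 m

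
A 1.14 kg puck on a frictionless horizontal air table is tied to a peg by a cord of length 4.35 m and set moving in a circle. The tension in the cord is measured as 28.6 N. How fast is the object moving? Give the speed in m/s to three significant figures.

T = m v²/r ⇒ v = √(T r / m) = √(28.6 × 4.35 / 1.14) = √109.1 = 10.45 m/s.

10.4 m/s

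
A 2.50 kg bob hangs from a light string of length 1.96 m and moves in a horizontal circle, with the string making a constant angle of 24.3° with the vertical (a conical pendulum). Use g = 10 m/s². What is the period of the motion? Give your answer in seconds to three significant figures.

2.66 s

r = L sinθ = 0.8066 m. From T sinθ = mω²r and T cosθ = mg: tanθ = ω²r/g, so ω² = g tanθ / r = g/(L cosθ).
ω = √(g/(L cosθ)) = √(10.0/(1.96 × 0.9114)) = √5.598 = 2.366 rad/s.
Period = 2π/ω = 2.656 s.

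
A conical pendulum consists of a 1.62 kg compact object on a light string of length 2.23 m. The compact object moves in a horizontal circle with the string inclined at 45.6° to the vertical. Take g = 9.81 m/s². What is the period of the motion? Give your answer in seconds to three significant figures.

r = L sinθ = 1.593 m. From T sinθ = mω²r and T cosθ = mg: tanθ = ω²r/g, so ω² = g tanθ / r = g/(L cosθ).
ω = √(g/(L cosθ)) = √(9.81/(2.23 × 0.6997)) = √6.287 = 2.507 rad/s.
Period = 2π/ω = 2.506 s.

2.51 s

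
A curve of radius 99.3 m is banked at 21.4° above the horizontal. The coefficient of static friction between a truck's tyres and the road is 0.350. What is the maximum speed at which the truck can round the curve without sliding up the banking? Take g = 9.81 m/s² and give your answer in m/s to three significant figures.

At the maximum speed, friction acts down the slope at its limiting value f = μN. Radially (horizontal, toward centre): N sinθ + μN cosθ = mv²/r. Vertically: N cosθ − μN sinθ = mg.
Dividing: v² = r g (sinθ + μcosθ)/(cosθ − μsinθ).
sinθ + μcosθ = 0.3649 + 0.350×0.9311 = 0.6907; cosθ − μsinθ = 0.9311 − 0.350×0.3649 = 0.8033.
v² = 99.3 × 9.81 × 0.6907/0.8033 = 837.6 m²/s², so v = 28.94 m/s.

28.9 m/s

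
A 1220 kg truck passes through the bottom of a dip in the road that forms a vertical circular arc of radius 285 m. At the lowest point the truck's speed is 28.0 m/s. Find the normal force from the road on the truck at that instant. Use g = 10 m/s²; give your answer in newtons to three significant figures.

At the lowest point, N points up (toward the centre) and the weight mg points down (away from the centre), so the net inward force is N − mg = mv²/r.
N = m(v²/r + g) = 1220 × ((28.0)²/285 + 10.0) = 1220 × (2.751 + 10.0) = 1220 × 12.75 = 15560 N.

15600 N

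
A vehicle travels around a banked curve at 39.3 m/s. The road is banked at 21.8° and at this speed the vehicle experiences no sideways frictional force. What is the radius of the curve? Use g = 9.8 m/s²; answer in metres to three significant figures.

394 m

Frictionless banking: tanθ = v²/(rg), so r = v²/(g tanθ).
r = (39.3)²/(9.8 × tan 21.8°) = 1544/(9.8 × 0.4000) = 1544/3.920 = 394.0 m.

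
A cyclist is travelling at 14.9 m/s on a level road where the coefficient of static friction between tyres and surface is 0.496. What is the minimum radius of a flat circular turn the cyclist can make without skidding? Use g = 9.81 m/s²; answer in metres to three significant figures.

45.6 m

At the limit, μ_s m g = m v²/r, so r_min = v²/(μ_s g) = (14.9)²/(0.496 × 9.81) = 222.0/4.866 = 45.63 m.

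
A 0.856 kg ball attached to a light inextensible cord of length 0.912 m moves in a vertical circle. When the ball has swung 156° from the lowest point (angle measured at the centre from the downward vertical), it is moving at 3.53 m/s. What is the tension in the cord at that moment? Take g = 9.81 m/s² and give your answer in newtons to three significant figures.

Take the radial direction toward the centre of the circle as positive. The component of the weight along the string toward the centre is −mg cos φ (φ measured from the bottom), so Newton's second law along the string gives T − mg cos φ = m v²/r.
cos 156° = -0.9135, so T = m(v²/r + g cos φ) = 0.856 × ((3.53)²/0.912 + 9.81 × -0.9135) = 0.856 × (13.66 + (-8.962)) = 0.856 × 4.701 = 4.024 N.

4.02 N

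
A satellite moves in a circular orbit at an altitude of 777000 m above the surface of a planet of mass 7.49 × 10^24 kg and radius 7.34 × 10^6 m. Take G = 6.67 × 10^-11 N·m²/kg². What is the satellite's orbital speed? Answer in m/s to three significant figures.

7850 m/s

Orbital radius r = R + h = 7.34 × 10^6 + 777000 = 8.117 × 10^6 m.
Gravity supplies the centripetal force: G M m / r² = m v² / r, so v = √(GM/r).
v = √(6.67 × 10^-11 × 7.49 × 10^24 / 8.117 × 10^6) = √(6.155 × 10^7) = 7845 m/s.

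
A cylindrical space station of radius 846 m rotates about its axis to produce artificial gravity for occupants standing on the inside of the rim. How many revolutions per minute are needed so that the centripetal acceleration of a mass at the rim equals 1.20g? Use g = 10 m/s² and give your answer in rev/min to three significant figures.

1.14 rev/min

Require ω²r = 1.20g, so ω = √(1.20 × 10.0/846) = 0.1191 rad/s.
In rev/min: ω × 60/(2π) = 0.1191 × 60/(2π) = 1.137 rev/min.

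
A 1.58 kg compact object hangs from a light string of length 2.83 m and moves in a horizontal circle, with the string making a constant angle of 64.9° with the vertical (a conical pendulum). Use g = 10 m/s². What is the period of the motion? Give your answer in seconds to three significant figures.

r = L sinθ = 2.563 m. From T sinθ = mω²r and T cosθ = mg: tanθ = ω²r/g, so ω² = g tanθ / r = g/(L cosθ).
ω = √(g/(L cosθ)) = √(10.0/(2.83 × 0.4242)) = √8.330 = 2.886 rad/s.
Period = 2π/ω = 2.177 s.

2.18 s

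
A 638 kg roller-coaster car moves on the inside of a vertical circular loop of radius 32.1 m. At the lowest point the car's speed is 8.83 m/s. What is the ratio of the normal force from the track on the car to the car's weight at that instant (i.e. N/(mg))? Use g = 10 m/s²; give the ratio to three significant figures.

At the bottom, N − mg = mv²/r, so N = m(v²/r + g) and N/(mg) = v²/(rg) + 1 = (8.83)²/(32.1 × 10.0) + 1 = 0.2429 + 1 = 1.243.

1.24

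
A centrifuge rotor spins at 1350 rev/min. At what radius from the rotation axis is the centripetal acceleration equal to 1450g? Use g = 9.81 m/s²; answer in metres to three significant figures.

0.712 m

ω = 1350 rev/min × 2π/60 = 141.4 rad/s.
a_c = ω²r = 1450g ⇒ r = 1450 × 9.81 / (141.4)² = 14220/19990 = 0.7117 m.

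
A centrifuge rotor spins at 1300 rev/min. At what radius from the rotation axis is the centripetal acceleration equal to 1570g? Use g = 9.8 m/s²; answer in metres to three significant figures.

0.830 m

ω = 1300 rev/min × 2π/60 = 136.1 rad/s.
a_c = ω²r = 1570g ⇒ r = 1570 × 9.8 / (136.1)² = 15390/18530 = 0.8302 m.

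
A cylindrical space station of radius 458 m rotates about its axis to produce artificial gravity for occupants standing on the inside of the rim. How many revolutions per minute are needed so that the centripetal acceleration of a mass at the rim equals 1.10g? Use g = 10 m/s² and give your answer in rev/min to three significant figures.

Require ω²r = 1.10g, so ω = √(1.10 × 10.0/458) = 0.1550 rad/s.
In rev/min: ω × 60/(2π) = 0.1550 × 60/(2π) = 1.480 rev/min.

1.48 rev/min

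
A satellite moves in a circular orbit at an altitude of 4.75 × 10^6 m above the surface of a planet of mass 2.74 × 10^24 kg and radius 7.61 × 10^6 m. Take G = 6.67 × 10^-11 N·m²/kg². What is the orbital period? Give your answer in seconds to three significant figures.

20200 s

r = R + h = 7.61 × 10^6 + 4.75 × 10^6 = 1.236 × 10^7 m. Gravity provides the centripetal force: G M m / r² = m v² / r ⇒ v = √(GM/r) = 3845 m/s.
T = 2πr/v = 2π × 1.236 × 10^7 / 3845 = 20200 s.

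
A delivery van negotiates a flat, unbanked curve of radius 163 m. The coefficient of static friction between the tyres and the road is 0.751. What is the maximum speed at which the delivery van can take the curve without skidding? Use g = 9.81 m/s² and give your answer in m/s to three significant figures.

Friction provides the centripetal force on a flat curve. At maximum speed it is at its limiting value: μ_s m g = m v²/r.
Mass cancels: v_max = √(μ_s g r) = √(0.751 × 9.81 × 163) = √1201 = 34.65 m/s.

34.7 m/s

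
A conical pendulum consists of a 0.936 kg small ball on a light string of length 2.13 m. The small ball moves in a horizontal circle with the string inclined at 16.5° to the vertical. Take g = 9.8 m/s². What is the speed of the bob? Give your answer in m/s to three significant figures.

The radius of the circle is r = L sinθ = 2.13 × sin 16.5° = 0.6050 m.
Horizontally T sinθ = mv²/r and vertically T cosθ = mg, so tanθ = v²/(rg).
v = √(r g tanθ) = √(0.6050 × 9.8 × 0.2962) = √1.756 = 1.325 m/s.

1.33 m/s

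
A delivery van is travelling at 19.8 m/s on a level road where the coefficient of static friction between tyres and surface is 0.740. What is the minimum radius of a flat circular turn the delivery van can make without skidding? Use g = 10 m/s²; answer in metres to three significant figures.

At the limit, μ_s m g = m v²/r, so r_min = v²/(μ_s g) = (19.8)²/(0.740 × 10.0) = 392.0/7.400 = 52.98 m.

53.0 m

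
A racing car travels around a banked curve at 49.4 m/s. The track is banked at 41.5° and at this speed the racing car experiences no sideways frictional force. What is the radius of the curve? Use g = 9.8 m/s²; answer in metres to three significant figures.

Frictionless banking: tanθ = v²/(rg), so r = v²/(g tanθ).
r = (49.4)²/(9.8 × tan 41.5°) = 2440/(9.8 × 0.8847) = 2440/8.670 = 281.5 m.

281 m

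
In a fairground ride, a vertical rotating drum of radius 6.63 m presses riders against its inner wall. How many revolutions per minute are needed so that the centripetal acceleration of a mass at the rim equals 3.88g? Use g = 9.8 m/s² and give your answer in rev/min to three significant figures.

22.9 rev/min

Require ω²r = 3.88g, so ω = √(3.88 × 9.8/6.63) = 2.395 rad/s.
In rev/min: ω × 60/(2π) = 2.395 × 60/(2π) = 22.87 rev/min.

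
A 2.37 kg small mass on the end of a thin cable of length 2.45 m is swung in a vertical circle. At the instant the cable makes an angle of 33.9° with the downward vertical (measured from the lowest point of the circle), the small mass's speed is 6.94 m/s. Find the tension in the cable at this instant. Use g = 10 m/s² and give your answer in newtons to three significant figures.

Take the radial direction toward the centre of the circle as positive. The component of the weight along the string toward the centre is −mg cos φ (φ measured from the bottom), so Newton's second law along the string gives T − mg cos φ = m v²/r.
cos 33.9° = 0.8300, so T = m(v²/r + g cos φ) = 2.37 × ((6.94)²/2.45 + 10.0 × 0.8300) = 2.37 × (19.66 + (8.300)) = 2.37 × 27.96 = 66.26 N.

66.3 N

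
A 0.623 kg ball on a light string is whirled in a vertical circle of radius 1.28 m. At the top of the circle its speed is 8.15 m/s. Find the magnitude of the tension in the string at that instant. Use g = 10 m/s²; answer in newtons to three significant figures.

26.1 N

At the top, both T and the weight mg point inward (toward the centre), so T + mg = mv²/r.
T = m(v²/r − g) = 0.623 × ((8.15)²/1.28 − 10.0) = 0.623 × (51.89 − 10.0) = 0.623 × 41.89 = 26.10 N.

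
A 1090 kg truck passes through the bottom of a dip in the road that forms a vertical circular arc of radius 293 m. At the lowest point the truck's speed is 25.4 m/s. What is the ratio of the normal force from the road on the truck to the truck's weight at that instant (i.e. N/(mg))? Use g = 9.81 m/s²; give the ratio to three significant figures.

1.22

At the bottom, N − mg = mv²/r, so N = m(v²/r + g) and N/(mg) = v²/(rg) + 1 = (25.4)²/(293 × 9.81) + 1 = 0.2245 + 1 = 1.224.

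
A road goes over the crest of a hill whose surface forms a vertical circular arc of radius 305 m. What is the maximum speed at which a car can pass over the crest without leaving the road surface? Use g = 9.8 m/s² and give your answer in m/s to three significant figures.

54.7 m/s

At the crest the centre of the circle is below the car, so the net downward (centripetal) force is mg − N = mv²/r.
The car leaves the road when N → 0, giving v_max = √(g r) = √(9.8 × 305) = 54.67 m/s.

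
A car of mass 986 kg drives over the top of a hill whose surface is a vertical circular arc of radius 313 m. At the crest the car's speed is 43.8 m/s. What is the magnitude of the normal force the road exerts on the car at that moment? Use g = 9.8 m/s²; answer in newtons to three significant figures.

At the crest the centripetal acceleration points downward (toward the centre of the arc), so mg − N = mv²/r.
N = m(g − v²/r) = 986 × (9.8 − (43.8)²/313) = 986 × (9.8 − 6.129) = 986 × 3.671 = 3619 N.

3620 N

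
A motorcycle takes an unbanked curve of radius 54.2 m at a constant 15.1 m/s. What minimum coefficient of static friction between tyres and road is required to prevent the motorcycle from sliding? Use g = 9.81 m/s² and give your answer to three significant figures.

0.429

Friction provides the centripetal force: μ_s m g = m v²/r, so μ_s = v²/(g r) = (15.10)²/(9.81 × 54.2) = 228.0/531.7 = 0.4288.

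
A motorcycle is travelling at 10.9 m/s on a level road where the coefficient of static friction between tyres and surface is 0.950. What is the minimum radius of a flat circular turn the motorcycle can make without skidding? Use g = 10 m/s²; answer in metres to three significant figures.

At the limit, μ_s m g = m v²/r, so r_min = v²/(μ_s g) = (10.9)²/(0.950 × 10.0) = 118.8/9.500 = 12.51 m.

12.5 m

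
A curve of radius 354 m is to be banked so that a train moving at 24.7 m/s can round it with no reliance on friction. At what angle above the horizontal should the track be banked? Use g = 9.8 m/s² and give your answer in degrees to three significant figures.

9.97°

For a frictionless banked turn: horizontally N sinθ = mv²/r and vertically N cosθ = mg.
Dividing: tanθ = v²/(r g) = (24.7)²/(354 × 9.8) = 610.1/3469 = 0.1759.
θ = arctan(0.1759) = 9.974°.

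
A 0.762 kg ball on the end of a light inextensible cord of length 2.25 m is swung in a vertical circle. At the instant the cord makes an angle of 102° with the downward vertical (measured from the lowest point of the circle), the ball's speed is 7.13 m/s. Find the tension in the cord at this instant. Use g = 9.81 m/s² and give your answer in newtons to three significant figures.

Take the radial direction toward the centre of the circle as positive. The component of the weight along the string toward the centre is −mg cos φ (φ measured from the bottom), so Newton's second law along the string gives T − mg cos φ = m v²/r.
cos 102° = -0.2079, so T = m(v²/r + g cos φ) = 0.762 × ((7.13)²/2.25 + 9.81 × -0.2079) = 0.762 × (22.59 + (-2.040)) = 0.762 × 20.55 = 15.66 N.

15.7 N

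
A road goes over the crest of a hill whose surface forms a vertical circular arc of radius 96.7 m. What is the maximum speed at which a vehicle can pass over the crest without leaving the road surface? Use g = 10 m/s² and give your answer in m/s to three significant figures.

At the crest the centre of the circle is below the vehicle, so the net downward (centripetal) force is mg − N = mv²/r.
The vehicle leaves the road when N → 0, giving v_max = √(g r) = √(10.0 × 96.7) = 31.10 m/s.

31.1 m/s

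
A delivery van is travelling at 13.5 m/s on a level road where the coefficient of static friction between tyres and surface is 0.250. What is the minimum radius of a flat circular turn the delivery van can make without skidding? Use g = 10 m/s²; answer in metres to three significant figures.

At the limit, μ_s m g = m v²/r, so r_min = v²/(μ_s g) = (13.5)²/(0.250 × 10.0) = 182.2/2.500 = 72.90 m.

72.9 m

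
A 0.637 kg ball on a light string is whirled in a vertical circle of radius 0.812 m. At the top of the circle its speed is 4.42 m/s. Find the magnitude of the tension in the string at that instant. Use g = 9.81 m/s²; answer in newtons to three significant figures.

9.08 N

At the top, both T and the weight mg point inward (toward the centre), so T + mg = mv²/r.
T = m(v²/r − g) = 0.637 × ((4.42)²/0.812 − 9.81) = 0.637 × (24.06 − 9.81) = 0.637 × 14.25 = 9.077 N.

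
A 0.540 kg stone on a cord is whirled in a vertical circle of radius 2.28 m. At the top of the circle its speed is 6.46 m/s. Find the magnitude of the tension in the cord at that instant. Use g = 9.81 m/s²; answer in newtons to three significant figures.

4.59 N

At the top, both T and the weight mg point inward (toward the centre), so T + mg = mv²/r.
T = m(v²/r − g) = 0.540 × ((6.46)²/2.28 − 9.81) = 0.540 × (18.30 − 9.81) = 0.540 × 8.493 = 4.586 N.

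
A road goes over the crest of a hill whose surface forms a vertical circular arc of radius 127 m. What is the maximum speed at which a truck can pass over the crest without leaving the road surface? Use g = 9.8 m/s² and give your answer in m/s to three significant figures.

35.3 m/s

At the crest the centre of the circle is below the truck, so the net downward (centripetal) force is mg − N = mv²/r.
The truck leaves the road when N → 0, giving v_max = √(g r) = √(9.8 × 127) = 35.28 m/s.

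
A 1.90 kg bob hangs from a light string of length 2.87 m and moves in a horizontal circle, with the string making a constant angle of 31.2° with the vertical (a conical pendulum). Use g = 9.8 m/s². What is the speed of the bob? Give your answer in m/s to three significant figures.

The radius of the circle is r = L sinθ = 2.87 × sin 31.2° = 1.487 m.
Horizontally T sinθ = mv²/r and vertically T cosθ = mg, so tanθ = v²/(rg).
v = √(r g tanθ) = √(1.487 × 9.8 × 0.6056) = √8.824 = 2.971 m/s.

2.97 m/s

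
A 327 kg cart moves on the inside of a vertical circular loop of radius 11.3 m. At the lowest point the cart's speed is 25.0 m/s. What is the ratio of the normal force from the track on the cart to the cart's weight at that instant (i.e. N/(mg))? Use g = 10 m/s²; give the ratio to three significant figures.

At the bottom, N − mg = mv²/r, so N = m(v²/r + g) and N/(mg) = v²/(rg) + 1 = (25.0)²/(11.3 × 10.0) + 1 = 5.531 + 1 = 6.531.

6.53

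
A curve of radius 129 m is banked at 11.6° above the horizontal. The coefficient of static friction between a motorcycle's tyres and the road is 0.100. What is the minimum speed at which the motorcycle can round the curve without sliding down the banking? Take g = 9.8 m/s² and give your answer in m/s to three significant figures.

At the minimum speed, friction acts up the slope at its limiting value f = μN. Radially (horizontal, toward centre): N sinθ − μN cosθ = mv²/r. Vertically: N cosθ + μN sinθ = mg.
Dividing: v² = r g (sinθ − μcosθ)/(cosθ + μsinθ).
sinθ − μcosθ = 0.2011 − 0.100×0.9796 = 0.1031; cosθ + μsinθ = 0.9796 + 0.100×0.2011 = 0.9997.
v² = 129 × 9.8 × 0.1031/0.9997 = 130.4 m²/s², so v = 11.42 m/s.

11.4 m/s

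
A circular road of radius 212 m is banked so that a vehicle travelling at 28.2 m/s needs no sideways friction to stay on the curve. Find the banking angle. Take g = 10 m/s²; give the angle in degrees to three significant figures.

With no friction, the horizontal component of the normal force provides the centripetal force: N sinθ = mv²/r, while N cosθ = mg vertically.
Dividing: tanθ = v²/(r g) = (28.2)²/(212 × 10.0) = 795.2/2120 = 0.3751.
θ = arctan(0.3751) = 20.56°.

20.6°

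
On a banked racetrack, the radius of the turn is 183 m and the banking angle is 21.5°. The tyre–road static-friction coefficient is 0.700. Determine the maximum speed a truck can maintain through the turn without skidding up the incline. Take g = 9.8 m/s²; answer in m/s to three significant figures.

At the maximum speed, friction acts down the slope at its limiting value f = μN. Radially (horizontal, toward centre): N sinθ + μN cosθ = mv²/r. Vertically: N cosθ − μN sinθ = mg.
Dividing: v² = r g (sinθ + μcosθ)/(cosθ − μsinθ).
sinθ + μcosθ = 0.3665 + 0.700×0.9304 = 1.018; cosθ − μsinθ = 0.9304 − 0.700×0.3665 = 0.6739.
v² = 183 × 9.8 × 1.018/0.6739 = 2709 m²/s², so v = 52.05 m/s.

52.0 m/s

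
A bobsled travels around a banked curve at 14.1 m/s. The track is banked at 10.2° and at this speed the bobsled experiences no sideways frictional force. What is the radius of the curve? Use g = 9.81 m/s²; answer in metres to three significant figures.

Frictionless banking: tanθ = v²/(rg), so r = v²/(g tanθ).
r = (14.1)²/(9.81 × tan 10.2°) = 198.8/(9.81 × 0.1799) = 198.8/1.765 = 112.6 m.

113 m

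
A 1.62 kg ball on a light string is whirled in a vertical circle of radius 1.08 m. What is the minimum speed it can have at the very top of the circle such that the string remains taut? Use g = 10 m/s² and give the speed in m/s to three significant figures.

At the top, both weight mg and T point toward the centre: T + mg = mv²/r.
At minimum speed T → 0, so mg = mv_min²/r ⇒ v_min = √(g r) = √(10.0 × 1.08) = 3.286 m/s.

3.29 m/s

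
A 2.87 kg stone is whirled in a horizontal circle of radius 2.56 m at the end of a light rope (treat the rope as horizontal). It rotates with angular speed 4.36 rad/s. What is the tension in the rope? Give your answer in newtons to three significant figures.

140 N

v = ωr = 4.36 × 2.56 = 11.16 m/s.
The tension is the only horizontal force, so it supplies the full centripetal force: T = m v²/r = 2.87 × (11.16)²/2.56 = 2.87 × 124.6/2.56 = 139.7 N.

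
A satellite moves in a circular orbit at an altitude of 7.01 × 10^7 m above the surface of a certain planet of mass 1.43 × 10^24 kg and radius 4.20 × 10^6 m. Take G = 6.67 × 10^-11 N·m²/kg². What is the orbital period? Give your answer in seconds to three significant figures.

r = R + h = 4.20 × 10^6 + 7.01 × 10^7 = 7.430 × 10^7 m. Gravity provides the centripetal force: G M m / r² = m v² / r ⇒ v = √(GM/r) = 1133 m/s.
T = 2πr/v = 2π × 7.430 × 10^7 / 1133 = 412000 s.

412000 s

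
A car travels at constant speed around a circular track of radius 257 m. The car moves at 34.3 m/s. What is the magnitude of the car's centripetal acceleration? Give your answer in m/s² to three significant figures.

4.58 m/s²

a_c = v²/r = (34.30)²/257 = 1176/257 = 4.578 m/s².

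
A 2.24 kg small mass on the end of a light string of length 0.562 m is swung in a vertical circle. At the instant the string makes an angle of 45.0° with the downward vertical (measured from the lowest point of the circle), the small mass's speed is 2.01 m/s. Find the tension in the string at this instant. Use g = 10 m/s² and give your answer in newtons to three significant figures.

Take the radial direction toward the centre of the circle as positive. The component of the weight along the string toward the centre is −mg cos φ (φ measured from the bottom), so Newton's second law along the string gives T − mg cos φ = m v²/r.
cos 45.0° = 0.7071, so T = m(v²/r + g cos φ) = 2.24 × ((2.01)²/0.562 + 10.0 × 0.7071) = 2.24 × (7.189 + (7.071)) = 2.24 × 14.26 = 31.94 N.

31.9 N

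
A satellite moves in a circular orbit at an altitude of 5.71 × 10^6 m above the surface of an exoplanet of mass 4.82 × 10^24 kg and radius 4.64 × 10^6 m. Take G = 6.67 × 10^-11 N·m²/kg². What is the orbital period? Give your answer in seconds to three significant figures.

r = R + h = 4.64 × 10^6 + 5.71 × 10^6 = 1.035 × 10^7 m. Gravity provides the centripetal force: G M m / r² = m v² / r ⇒ v = √(GM/r) = 5573 m/s.
T = 2πr/v = 2π × 1.035 × 10^7 / 5573 = 11670 s.

11700 s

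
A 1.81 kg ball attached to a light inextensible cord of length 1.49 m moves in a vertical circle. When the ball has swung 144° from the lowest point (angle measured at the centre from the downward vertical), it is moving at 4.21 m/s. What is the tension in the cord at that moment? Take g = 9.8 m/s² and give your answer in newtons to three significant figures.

Take the radial direction toward the centre of the circle as positive. The component of the weight along the string toward the centre is −mg cos φ (φ measured from the bottom), so Newton's second law along the string gives T − mg cos φ = m v²/r.
cos 144° = -0.8090, so T = m(v²/r + g cos φ) = 1.81 × ((4.21)²/1.49 + 9.8 × -0.8090) = 1.81 × (11.90 + (-7.928)) = 1.81 × 3.967 = 7.180 N.

7.18 N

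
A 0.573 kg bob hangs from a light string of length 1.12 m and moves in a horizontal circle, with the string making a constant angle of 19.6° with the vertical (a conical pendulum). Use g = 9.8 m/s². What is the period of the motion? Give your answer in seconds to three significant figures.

2.06 s

r = L sinθ = 0.3757 m. From T sinθ = mω²r and T cosθ = mg: tanθ = ω²r/g, so ω² = g tanθ / r = g/(L cosθ).
ω = √(g/(L cosθ)) = √(9.8/(1.12 × 0.9421)) = √9.288 = 3.048 rad/s.
Period = 2π/ω = 2.062 s.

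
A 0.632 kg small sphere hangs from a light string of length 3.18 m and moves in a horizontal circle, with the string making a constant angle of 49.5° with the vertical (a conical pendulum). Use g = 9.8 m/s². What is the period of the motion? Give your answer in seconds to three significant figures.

2.88 s

r = L sinθ = 2.418 m. From T sinθ = mω²r and T cosθ = mg: tanθ = ω²r/g, so ω² = g tanθ / r = g/(L cosθ).
ω = √(g/(L cosθ)) = √(9.8/(3.18 × 0.6494)) = √4.745 = 2.178 rad/s.
Period = 2π/ω = 2.884 s.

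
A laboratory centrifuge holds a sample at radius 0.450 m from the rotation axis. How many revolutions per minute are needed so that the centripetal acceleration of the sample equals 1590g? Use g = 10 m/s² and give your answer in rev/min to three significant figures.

Require ω²r = 1590g, so ω = √(1590 × 10.0/0.450) = 188.0 rad/s.
In rev/min: ω × 60/(2π) = 188.0 × 60/(2π) = 1795 rev/min.

1790 rev/min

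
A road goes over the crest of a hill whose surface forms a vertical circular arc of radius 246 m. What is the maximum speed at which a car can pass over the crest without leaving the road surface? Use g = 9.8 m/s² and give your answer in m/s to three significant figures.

49.1 m/s

At the crest the centre of the circle is below the car, so the net downward (centripetal) force is mg − N = mv²/r.
The car leaves the road when N → 0, giving v_max = √(g r) = √(9.8 × 246) = 49.10 m/s.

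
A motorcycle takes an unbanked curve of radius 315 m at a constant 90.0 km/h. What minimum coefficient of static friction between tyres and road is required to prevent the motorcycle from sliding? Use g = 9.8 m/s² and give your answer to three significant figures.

v = 90.0/3.6 = 25.00 m/s.
Friction provides the centripetal force: μ_s m g = m v²/r, so μ_s = v²/(g r) = (25.00)²/(9.8 × 315) = 625.0/3087 = 0.2025.

0.202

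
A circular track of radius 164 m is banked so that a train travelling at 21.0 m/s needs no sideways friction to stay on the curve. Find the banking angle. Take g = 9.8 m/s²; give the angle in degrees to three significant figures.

For a frictionless banked turn: horizontally N sinθ = mv²/r and vertically N cosθ = mg.
Dividing: tanθ = v²/(r g) = (21.0)²/(164 × 9.8) = 441.0/1607 = 0.2744.
θ = arctan(0.2744) = 15.34°.

15.3°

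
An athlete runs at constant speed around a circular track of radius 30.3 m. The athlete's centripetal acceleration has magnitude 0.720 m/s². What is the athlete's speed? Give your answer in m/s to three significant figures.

4.67 m/s

a_c = v²/r ⇒ v = √(a_c · r) = √(0.720 × 30.3) = √21.82 = 4.671 m/s.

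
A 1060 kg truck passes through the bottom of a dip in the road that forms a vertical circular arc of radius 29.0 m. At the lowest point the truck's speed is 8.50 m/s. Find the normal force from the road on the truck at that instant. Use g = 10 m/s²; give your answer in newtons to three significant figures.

At the lowest point, N points up (toward the centre) and the weight mg points down (away from the centre), so the net inward force is N − mg = mv²/r.
N = m(v²/r + g) = 1060 × ((8.50)²/29.0 + 10.0) = 1060 × (2.491 + 10.0) = 1060 × 12.49 = 13240 N.

13200 N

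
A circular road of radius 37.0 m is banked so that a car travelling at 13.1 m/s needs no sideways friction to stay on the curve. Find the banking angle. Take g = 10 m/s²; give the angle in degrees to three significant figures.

With no friction, the horizontal component of the normal force provides the centripetal force: N sinθ = mv²/r, while N cosθ = mg vertically.
Dividing: tanθ = v²/(r g) = (13.1)²/(37.0 × 10.0) = 171.6/370.0 = 0.4638.
θ = arctan(0.4638) = 24.88°.

24.9°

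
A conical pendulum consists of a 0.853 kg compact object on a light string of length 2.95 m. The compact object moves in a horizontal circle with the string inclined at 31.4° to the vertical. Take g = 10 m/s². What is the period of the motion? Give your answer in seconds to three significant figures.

3.15 s

r = L sinθ = 1.537 m. From T sinθ = mω²r and T cosθ = mg: tanθ = ω²r/g, so ω² = g tanθ / r = g/(L cosθ).
ω = √(g/(L cosθ)) = √(10.0/(2.95 × 0.8536)) = √3.971 = 1.993 rad/s.
Period = 2π/ω = 3.153 s.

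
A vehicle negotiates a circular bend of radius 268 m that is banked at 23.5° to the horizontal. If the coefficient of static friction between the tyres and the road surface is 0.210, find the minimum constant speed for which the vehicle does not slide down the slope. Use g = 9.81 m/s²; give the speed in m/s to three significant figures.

23.3 m/s

At the minimum speed, friction acts up the slope at its limiting value f = μN. Radially (horizontal, toward centre): N sinθ − μN cosθ = mv²/r. Vertically: N cosθ + μN sinθ = mg.
Dividing: v² = r g (sinθ − μcosθ)/(cosθ + μsinθ).
sinθ − μcosθ = 0.3987 − 0.210×0.9171 = 0.2062; cosθ + μsinθ = 0.9171 + 0.210×0.3987 = 1.001.
v² = 268 × 9.81 × 0.2062/1.001 = 541.6 m²/s², so v = 23.27 m/s.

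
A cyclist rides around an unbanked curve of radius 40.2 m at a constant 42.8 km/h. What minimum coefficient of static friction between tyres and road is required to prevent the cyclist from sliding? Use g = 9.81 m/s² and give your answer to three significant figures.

v = 42.8/3.6 = 11.89 m/s.
Friction provides the centripetal force: μ_s m g = m v²/r, so μ_s = v²/(g r) = (11.89)²/(9.81 × 40.2) = 141.3/394.4 = 0.3584.

0.358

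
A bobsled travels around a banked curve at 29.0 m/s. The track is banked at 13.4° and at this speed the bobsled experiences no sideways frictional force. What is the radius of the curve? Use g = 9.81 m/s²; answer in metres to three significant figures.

360 m

Frictionless banking: tanθ = v²/(rg), so r = v²/(g tanθ).
r = (29.0)²/(9.81 × tan 13.4°) = 841.0/(9.81 × 0.2382) = 841.0/2.337 = 359.9 m.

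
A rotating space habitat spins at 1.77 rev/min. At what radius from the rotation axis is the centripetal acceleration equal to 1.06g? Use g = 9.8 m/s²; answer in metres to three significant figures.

ω = 1.77 rev/min × 2π/60 = 0.1854 rad/s.
a_c = ω²r = 1.06g ⇒ r = 1.06 × 9.8 / (0.1854)² = 10.39/0.03436 = 302.4 m.

302 m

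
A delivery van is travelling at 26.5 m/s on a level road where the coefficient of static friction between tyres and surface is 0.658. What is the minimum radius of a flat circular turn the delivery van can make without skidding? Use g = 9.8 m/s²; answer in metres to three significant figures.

At the limit, μ_s m g = m v²/r, so r_min = v²/(μ_s g) = (26.5)²/(0.658 × 9.8) = 702.2/6.448 = 108.9 m.

109 m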